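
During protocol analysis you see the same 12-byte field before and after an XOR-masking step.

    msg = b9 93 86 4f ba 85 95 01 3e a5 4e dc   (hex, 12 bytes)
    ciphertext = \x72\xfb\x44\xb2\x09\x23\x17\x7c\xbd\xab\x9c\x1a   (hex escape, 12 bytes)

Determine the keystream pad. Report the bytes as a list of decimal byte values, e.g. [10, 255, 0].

[203, 104, 194, 253, 179, 166, 130, 125, 131, 14, 210, 198]

Since ciphertext = msg ⊕ pad, XORing both sides with msg gives pad = msg ⊕ ciphertext.
10111001 xor 01110010 = 11001011
10010011 xor 11111011 = 01101000
10000110 xor 01000100 = 11000010
01001111 xor 10110010 = 11111101
10111010 xor 00001001 = 10110011
10000101 xor 00100011 = 10100110
10010101 xor 00010111 = 10000010
00000001 xor 01111100 = 01111101
00111110 xor 10111101 = 10000011
10100101 xor 10101011 = 00001110
01001110 xor 10011100 = 11010010
11011100 xor 00011010 = 11000110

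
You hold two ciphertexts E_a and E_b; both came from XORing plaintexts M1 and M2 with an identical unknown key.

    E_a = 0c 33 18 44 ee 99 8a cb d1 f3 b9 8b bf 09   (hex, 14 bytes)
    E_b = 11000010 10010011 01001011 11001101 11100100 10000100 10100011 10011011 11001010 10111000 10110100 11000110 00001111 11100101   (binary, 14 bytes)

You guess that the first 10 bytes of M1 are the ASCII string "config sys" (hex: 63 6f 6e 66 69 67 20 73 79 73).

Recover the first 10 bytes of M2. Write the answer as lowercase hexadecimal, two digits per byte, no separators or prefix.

First, E_a ⊕ E_b = (M1 ⊕ K) ⊕ (M2 ⊕ K) = M1 ⊕ M2, so the key drops out. Then M2 = (M1 ⊕ M2) ⊕ M1 over the first 10 bytes.
byte 0: (0c xor c2) xor 63 = ce xor 63 = ad
byte 1: (33 xor 93) xor 6f = a0 xor 6f = cf
byte 2: (18 xor 4b) xor 6e = 53 xor 6e = 3d
byte 3: (44 xor cd) xor 66 = 89 xor 66 = ef
byte 4: (ee xor e4) xor 69 = 0a xor 69 = 63
byte 5: (99 xor 84) xor 67 = 1d xor 67 = 7a
byte 6: (8a xor a3) xor 20 = 29 xor 20 = 09
byte 7: (cb xor 9b) xor 73 = 50 xor 73 = 23
byte 8: (d1 xor ca) xor 79 = 1b xor 79 = 62
byte 9: (f3 xor b8) xor 73 = 4b xor 73 = 38

adcf3def637a09236238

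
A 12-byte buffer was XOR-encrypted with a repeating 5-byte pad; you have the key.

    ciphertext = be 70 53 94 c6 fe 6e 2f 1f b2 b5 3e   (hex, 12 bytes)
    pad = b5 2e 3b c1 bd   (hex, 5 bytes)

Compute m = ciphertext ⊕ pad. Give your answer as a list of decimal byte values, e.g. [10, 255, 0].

The 5-byte key repeats, so the effective keystream is b5 2e 3b c1 bd b5 2e 3b c1 bd b5 2e.
byte 0: be xor b5 = 0b
byte 1: 70 xor 2e = 5e
byte 2: 53 xor 3b = 68
byte 3: 94 xor c1 = 55
byte 4: c6 xor bd = 7b
byte 5: fe xor b5 = 4b
byte 6: 6e xor 2e = 40
byte 7: 2f xor 3b = 14
byte 8: 1f xor c1 = de
byte 9: b2 xor bd = 0f
byte 10: b5 xor b5 = 00
byte 11: 3e xor 2e = 10

[11, 94, 104, 85, 123, 75, 64, 20, 222, 15, 0, 16]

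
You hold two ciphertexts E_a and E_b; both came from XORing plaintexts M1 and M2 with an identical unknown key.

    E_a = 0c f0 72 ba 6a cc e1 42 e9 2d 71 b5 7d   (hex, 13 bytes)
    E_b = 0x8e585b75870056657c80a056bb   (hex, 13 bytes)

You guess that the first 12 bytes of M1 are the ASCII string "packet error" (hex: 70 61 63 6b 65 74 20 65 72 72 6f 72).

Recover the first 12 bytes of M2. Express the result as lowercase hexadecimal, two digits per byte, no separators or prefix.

First, E_a ⊕ E_b = (M1 ⊕ K) ⊕ (M2 ⊕ K) = M1 ⊕ M2, so the key drops out. Then M2 = (M1 ⊕ M2) ⊕ M1 over the first 12 bytes.
byte 0: (0c XOR 8e) XOR 70 = 82 XOR 70 = f2
byte 1: (f0 XOR 58) XOR 61 = a8 XOR 61 = c9
byte 2: (72 XOR 5b) XOR 63 = 29 XOR 63 = 4a
byte 3: (ba XOR 75) XOR 6b = cf XOR 6b = a4
byte 4: (6a XOR 87) XOR 65 = ed XOR 65 = 88
byte 5: (cc XOR 00) XOR 74 = cc XOR 74 = b8
byte 6: (e1 XOR 56) XOR 20 = b7 XOR 20 = 97
byte 7: (42 XOR 65) XOR 65 = 27 XOR 65 = 42
byte 8: (e9 XOR 7c) XOR 72 = 95 XOR 72 = e7
byte 9: (2d XOR 80) XOR 72 = ad XOR 72 = df
byte 10: (71 XOR a0) XOR 6f = d1 XOR 6f = be
byte 11: (b5 XOR 56) XOR 72 = e3 XOR 72 = 91

f2c94aa488b89742e7dfbe91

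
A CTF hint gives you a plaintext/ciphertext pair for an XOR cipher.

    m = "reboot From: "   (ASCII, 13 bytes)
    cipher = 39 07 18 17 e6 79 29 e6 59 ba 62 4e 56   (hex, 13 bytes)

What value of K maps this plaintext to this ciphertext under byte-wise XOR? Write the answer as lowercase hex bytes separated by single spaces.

Since cipher = m ⊕ K, XORing both sides with m gives K = m ⊕ cipher.
byte 0: 114 ⊕  57 =  75
byte 1: 101 ⊕   7 =  98
byte 2:  98 ⊕  24 = 122
byte 3: 111 ⊕  23 = 120
byte 4: 111 ⊕ 230 = 137
byte 5: 116 ⊕ 121 =  13
byte 6:  32 ⊕  41 =   9
byte 7:  70 ⊕ 230 = 160
byte 8: 114 ⊕  89 =  43
byte 9: 111 ⊕ 186 = 213
byte 10: 109 ⊕  98 =  15
byte 11:  58 ⊕  78 = 116
byte 12:  32 ⊕  86 = 118

4b 62 7a 78 89 0d 09 a0 2b d5 0f 74 76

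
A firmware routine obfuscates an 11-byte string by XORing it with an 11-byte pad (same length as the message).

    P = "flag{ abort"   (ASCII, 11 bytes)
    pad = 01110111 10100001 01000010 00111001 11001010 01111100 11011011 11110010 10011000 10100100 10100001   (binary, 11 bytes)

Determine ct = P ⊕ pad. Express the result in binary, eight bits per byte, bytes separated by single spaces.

XOR is its own inverse, so applying the key byte-wise gives the result directly.
01100110 ^ 01110111 = 00010001
01101100 ^ 10100001 = 11001101
01100001 ^ 01000010 = 00100011
01100111 ^ 00111001 = 01011110
01111011 ^ 11001010 = 10110001
00100000 ^ 01111100 = 01011100
01100001 ^ 11011011 = 10111010
01100010 ^ 11110010 = 10010000
01101111 ^ 10011000 = 11110111
01110010 ^ 10100100 = 11010110
01110100 ^ 10100001 = 11010101

00010001 11001101 00100011 01011110 10110001 01011100 10111010 10010000 11110111 11010110 11010101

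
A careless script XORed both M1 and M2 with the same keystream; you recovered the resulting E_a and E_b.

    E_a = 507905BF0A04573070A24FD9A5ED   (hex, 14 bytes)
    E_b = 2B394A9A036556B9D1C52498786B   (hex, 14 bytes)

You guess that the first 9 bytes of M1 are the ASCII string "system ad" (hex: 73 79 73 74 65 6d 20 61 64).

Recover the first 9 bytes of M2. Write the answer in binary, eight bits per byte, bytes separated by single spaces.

First, E_a ⊕ E_b = (M1 ⊕ K) ⊕ (M2 ⊕ K) = M1 ⊕ M2, so the key drops out. Then M2 = (M1 ⊕ M2) ⊕ M1 over the first 9 bytes.
byte 0: (50 xor 2b) xor 73 = 7b xor 73 = 08
byte 1: (79 xor 39) xor 79 = 40 xor 79 = 39
byte 2: (05 xor 4a) xor 73 = 4f xor 73 = 3c
byte 3: (bf xor 9a) xor 74 = 25 xor 74 = 51
byte 4: (0a xor 03) xor 65 = 09 xor 65 = 6c
byte 5: (04 xor 65) xor 6d = 61 xor 6d = 0c
byte 6: (57 xor 56) xor 20 = 01 xor 20 = 21
byte 7: (30 xor b9) xor 61 = 89 xor 61 = e8
byte 8: (70 xor d1) xor 64 = a1 xor 64 = c5

00001000 00111001 00111100 01010001 01101100 00001100 00100001 11101000 11000101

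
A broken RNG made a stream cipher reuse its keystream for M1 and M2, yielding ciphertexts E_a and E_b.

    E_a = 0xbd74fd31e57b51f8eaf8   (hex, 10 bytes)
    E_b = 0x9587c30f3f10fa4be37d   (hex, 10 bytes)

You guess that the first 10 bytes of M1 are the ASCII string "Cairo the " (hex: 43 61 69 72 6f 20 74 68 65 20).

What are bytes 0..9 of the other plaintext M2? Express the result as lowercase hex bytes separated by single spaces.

First, E_a ⊕ E_b = (M1 ⊕ K) ⊕ (M2 ⊕ K) = M1 ⊕ M2, so the key drops out. Then M2 = (M1 ⊕ M2) ⊕ M1 over the first 10 bytes.
byte 0: (bd XOR 95) XOR 43 = 28 XOR 43 = 6b
byte 1: (74 XOR 87) XOR 61 = f3 XOR 61 = 92
byte 2: (fd XOR c3) XOR 69 = 3e XOR 69 = 57
byte 3: (31 XOR 0f) XOR 72 = 3e XOR 72 = 4c
byte 4: (e5 XOR 3f) XOR 6f = da XOR 6f = b5
byte 5: (7b XOR 10) XOR 20 = 6b XOR 20 = 4b
byte 6: (51 XOR fa) XOR 74 = ab XOR 74 = df
byte 7: (f8 XOR 4b) XOR 68 = b3 XOR 68 = db
byte 8: (ea XOR e3) XOR 65 = 09 XOR 65 = 6c
byte 9: (f8 XOR 7d) XOR 20 = 85 XOR 20 = a5

6b 92 57 4c b5 4b df db 6c a5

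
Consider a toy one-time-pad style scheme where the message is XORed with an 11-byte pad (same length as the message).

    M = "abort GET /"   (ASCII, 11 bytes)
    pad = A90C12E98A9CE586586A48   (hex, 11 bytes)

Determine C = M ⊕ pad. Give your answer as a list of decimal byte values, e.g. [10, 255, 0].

[200, 110, 125, 155, 254, 188, 162, 195, 12, 74, 103]

XOR is its own inverse, so applying the key byte-wise gives the result directly.
byte 0:  97 XOR 169 = 200
byte 1:  98 XOR  12 = 110
byte 2: 111 XOR  18 = 125
byte 3: 114 XOR 233 = 155
byte 4: 116 XOR 138 = 254
byte 5:  32 XOR 156 = 188
byte 6:  71 XOR 229 = 162
byte 7:  69 XOR 134 = 195
byte 8:  84 XOR  88 =  12
byte 9:  32 XOR 106 =  74
byte 10:  47 XOR  72 = 103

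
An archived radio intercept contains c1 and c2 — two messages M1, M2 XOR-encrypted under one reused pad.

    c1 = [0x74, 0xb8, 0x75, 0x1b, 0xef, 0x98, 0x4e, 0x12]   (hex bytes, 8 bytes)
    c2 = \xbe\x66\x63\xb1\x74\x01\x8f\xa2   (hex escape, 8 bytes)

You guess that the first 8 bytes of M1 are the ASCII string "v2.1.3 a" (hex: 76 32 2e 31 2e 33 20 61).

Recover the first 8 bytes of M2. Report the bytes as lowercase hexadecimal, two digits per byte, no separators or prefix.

bcec389bb5aae1d1

First, c1 ⊕ c2 = (M1 ⊕ K) ⊕ (M2 ⊕ K) = M1 ⊕ M2, so the key drops out. Then M2 = (M1 ⊕ M2) ⊕ M1 over the first 8 bytes.
byte 0: (74 XOR be) XOR 76 = ca XOR 76 = bc
byte 1: (b8 XOR 66) XOR 32 = de XOR 32 = ec
byte 2: (75 XOR 63) XOR 2e = 16 XOR 2e = 38
byte 3: (1b XOR b1) XOR 31 = aa XOR 31 = 9b
byte 4: (ef XOR 74) XOR 2e = 9b XOR 2e = b5
byte 5: (98 XOR 01) XOR 33 = 99 XOR 33 = aa
byte 6: (4e XOR 8f) XOR 20 = c1 XOR 20 = e1
byte 7: (12 XOR a2) XOR 61 = b0 XOR 61 = d1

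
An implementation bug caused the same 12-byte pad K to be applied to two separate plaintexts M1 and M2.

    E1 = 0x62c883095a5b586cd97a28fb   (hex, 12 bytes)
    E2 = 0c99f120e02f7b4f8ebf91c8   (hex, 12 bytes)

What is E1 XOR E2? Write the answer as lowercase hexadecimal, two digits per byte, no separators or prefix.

E1 ⊕ E2 = (M1 ⊕ K) ⊕ (M2 ⊕ K) = M1 ⊕ M2 — the shared key cancels under XOR.
62 ⊕ 0c = 6e
c8 ⊕ 99 = 51
83 ⊕ f1 = 72
09 ⊕ 20 = 29
5a ⊕ e0 = ba
5b ⊕ 2f = 74
58 ⊕ 7b = 23
6c ⊕ 4f = 23
d9 ⊕ 8e = 57
7a ⊕ bf = c5
28 ⊕ 91 = b9
fb ⊕ c8 = 33

6e517229ba74232357c5b933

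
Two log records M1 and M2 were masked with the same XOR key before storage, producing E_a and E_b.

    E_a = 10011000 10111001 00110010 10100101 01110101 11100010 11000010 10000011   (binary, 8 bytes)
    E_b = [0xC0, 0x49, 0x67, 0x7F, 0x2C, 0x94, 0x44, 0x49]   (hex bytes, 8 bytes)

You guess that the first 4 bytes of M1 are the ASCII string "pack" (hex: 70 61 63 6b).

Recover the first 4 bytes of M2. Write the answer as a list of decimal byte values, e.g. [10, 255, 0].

First, E_a ⊕ E_b = (M1 ⊕ K) ⊕ (M2 ⊕ K) = M1 ⊕ M2, so the key drops out. Then M2 = (M1 ⊕ M2) ⊕ M1 over the first 4 bytes.
byte 0: (98 ⊕ c0) ⊕ 70 = 58 ⊕ 70 = 28
byte 1: (b9 ⊕ 49) ⊕ 61 = f0 ⊕ 61 = 91
byte 2: (32 ⊕ 67) ⊕ 63 = 55 ⊕ 63 = 36
byte 3: (a5 ⊕ 7f) ⊕ 6b = da ⊕ 6b = b1

[40, 145, 54, 177]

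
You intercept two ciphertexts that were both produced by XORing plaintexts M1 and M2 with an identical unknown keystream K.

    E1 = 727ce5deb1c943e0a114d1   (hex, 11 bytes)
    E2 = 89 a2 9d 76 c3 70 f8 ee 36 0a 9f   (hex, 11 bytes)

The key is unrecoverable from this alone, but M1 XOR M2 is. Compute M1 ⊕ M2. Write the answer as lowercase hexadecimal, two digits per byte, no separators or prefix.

fbde78a872b9bb0e971e4e

E1 ⊕ E2 = (M1 ⊕ K) ⊕ (M2 ⊕ K) = M1 ⊕ M2 — the shared key cancels under XOR.
01110010 xor 10001001 = 11111011
01111100 xor 10100010 = 11011110
11100101 xor 10011101 = 01111000
11011110 xor 01110110 = 10101000
10110001 xor 11000011 = 01110010
11001001 xor 01110000 = 10111001
01000011 xor 11111000 = 10111011
11100000 xor 11101110 = 00001110
10100001 xor 00110110 = 10010111
00010100 xor 00001010 = 00011110
11010001 xor 10011111 = 01001110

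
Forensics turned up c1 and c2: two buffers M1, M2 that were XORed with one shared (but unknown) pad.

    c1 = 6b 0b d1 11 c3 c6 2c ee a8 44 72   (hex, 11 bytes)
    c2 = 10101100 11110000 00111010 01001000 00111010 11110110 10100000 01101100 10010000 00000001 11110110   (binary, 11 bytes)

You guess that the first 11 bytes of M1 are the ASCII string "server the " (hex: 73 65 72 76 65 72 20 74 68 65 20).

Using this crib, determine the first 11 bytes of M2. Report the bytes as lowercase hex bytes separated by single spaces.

b4 9e 99 2f 9c 42 ac f6 50 20 a4

First, c1 ⊕ c2 = (M1 ⊕ K) ⊕ (M2 ⊕ K) = M1 ⊕ M2, so the key drops out. Then M2 = (M1 ⊕ M2) ⊕ M1 over the first 11 bytes.
byte 0: (6b ^ ac) ^ 73 = c7 ^ 73 = b4
byte 1: (0b ^ f0) ^ 65 = fb ^ 65 = 9e
byte 2: (d1 ^ 3a) ^ 72 = eb ^ 72 = 99
byte 3: (11 ^ 48) ^ 76 = 59 ^ 76 = 2f
byte 4: (c3 ^ 3a) ^ 65 = f9 ^ 65 = 9c
byte 5: (c6 ^ f6) ^ 72 = 30 ^ 72 = 42
byte 6: (2c ^ a0) ^ 20 = 8c ^ 20 = ac
byte 7: (ee ^ 6c) ^ 74 = 82 ^ 74 = f6
byte 8: (a8 ^ 90) ^ 68 = 38 ^ 68 = 50
byte 9: (44 ^ 01) ^ 65 = 45 ^ 65 = 20
byte 10: (72 ^ f6) ^ 20 = 84 ^ 20 = a4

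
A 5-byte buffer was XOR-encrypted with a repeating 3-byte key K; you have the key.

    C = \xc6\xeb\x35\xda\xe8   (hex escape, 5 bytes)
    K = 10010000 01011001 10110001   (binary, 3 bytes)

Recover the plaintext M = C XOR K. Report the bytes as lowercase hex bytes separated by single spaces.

56 b2 84 4a b1

The 3-byte key repeats, so the effective keystream is 90 59 b1 90 59.
byte 0: c6 XOR 90 = 56
byte 1: eb XOR 59 = b2
byte 2: 35 XOR b1 = 84
byte 3: da XOR 90 = 4a
byte 4: e8 XOR 59 = b1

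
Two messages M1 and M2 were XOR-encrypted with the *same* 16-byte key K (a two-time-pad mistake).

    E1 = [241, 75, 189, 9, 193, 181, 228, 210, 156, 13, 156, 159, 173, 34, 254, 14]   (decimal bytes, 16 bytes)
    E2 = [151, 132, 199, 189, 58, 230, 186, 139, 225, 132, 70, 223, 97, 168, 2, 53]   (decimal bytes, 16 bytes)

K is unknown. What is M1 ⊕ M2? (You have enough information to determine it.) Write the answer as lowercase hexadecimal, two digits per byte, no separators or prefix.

66cf7ab4fb535e597d89da40cc8afc3b

E1 ⊕ E2 = (M1 ⊕ K) ⊕ (M2 ⊕ K) = M1 ⊕ M2 — the shared key cancels under XOR.
f1 ^ 97 = 66
4b ^ 84 = cf
bd ^ c7 = 7a
09 ^ bd = b4
c1 ^ 3a = fb
b5 ^ e6 = 53
e4 ^ ba = 5e
d2 ^ 8b = 59
9c ^ e1 = 7d
0d ^ 84 = 89
9c ^ 46 = da
9f ^ df = 40
ad ^ 61 = cc
22 ^ a8 = 8a
fe ^ 02 = fc
0e ^ 35 = 3b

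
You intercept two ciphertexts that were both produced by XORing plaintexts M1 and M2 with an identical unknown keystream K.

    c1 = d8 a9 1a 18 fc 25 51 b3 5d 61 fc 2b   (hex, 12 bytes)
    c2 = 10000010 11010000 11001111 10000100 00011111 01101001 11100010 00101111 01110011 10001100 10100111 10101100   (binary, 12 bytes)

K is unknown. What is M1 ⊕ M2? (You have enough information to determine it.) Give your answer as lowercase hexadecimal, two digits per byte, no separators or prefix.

5a79d59ce34cb39c2eed5b87

c1 ⊕ c2 = (M1 ⊕ K) ⊕ (M2 ⊕ K) = M1 ⊕ M2 — the shared key cancels under XOR.
d8 xor 82 = 5a
a9 xor d0 = 79
1a xor cf = d5
18 xor 84 = 9c
fc xor 1f = e3
25 xor 69 = 4c
51 xor e2 = b3
b3 xor 2f = 9c
5d xor 73 = 2e
61 xor 8c = ed
fc xor a7 = 5b
2b xor ac = 87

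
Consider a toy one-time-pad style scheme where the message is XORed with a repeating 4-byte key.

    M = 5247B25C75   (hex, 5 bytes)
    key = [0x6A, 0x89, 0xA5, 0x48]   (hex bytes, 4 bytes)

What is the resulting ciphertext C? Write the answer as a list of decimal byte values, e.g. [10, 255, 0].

[56, 206, 23, 20, 31]

The 4-byte key repeats, so the effective keystream is 6a 89 a5 48 6a.
byte 0: 01010010 XOR 01101010 = 00111000
byte 1: 01000111 XOR 10001001 = 11001110
byte 2: 10110010 XOR 10100101 = 00010111
byte 3: 01011100 XOR 01001000 = 00010100
byte 4: 01110101 XOR 01101010 = 00011111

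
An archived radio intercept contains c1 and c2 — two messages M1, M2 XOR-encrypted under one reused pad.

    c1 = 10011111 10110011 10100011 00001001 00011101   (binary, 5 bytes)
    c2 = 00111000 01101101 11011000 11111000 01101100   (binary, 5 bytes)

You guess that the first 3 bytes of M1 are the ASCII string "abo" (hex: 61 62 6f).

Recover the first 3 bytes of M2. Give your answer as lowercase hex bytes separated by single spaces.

c6 bc 14

First, c1 ⊕ c2 = (M1 ⊕ K) ⊕ (M2 ⊕ K) = M1 ⊕ M2, so the key drops out. Then M2 = (M1 ⊕ M2) ⊕ M1 over the first 3 bytes.
byte 0: (9f xor 38) xor 61 = a7 xor 61 = c6
byte 1: (b3 xor 6d) xor 62 = de xor 62 = bc
byte 2: (a3 xor d8) xor 6f = 7b xor 6f = 14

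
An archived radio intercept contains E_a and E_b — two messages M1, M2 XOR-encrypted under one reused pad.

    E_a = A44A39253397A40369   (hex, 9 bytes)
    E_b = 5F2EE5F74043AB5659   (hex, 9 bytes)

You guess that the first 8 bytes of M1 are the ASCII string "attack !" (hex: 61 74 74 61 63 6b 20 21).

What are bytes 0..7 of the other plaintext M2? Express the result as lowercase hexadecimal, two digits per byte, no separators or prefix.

9a10a8b310bf2f74

First, E_a ⊕ E_b = (M1 ⊕ K) ⊕ (M2 ⊕ K) = M1 ⊕ M2, so the key drops out. Then M2 = (M1 ⊕ M2) ⊕ M1 over the first 8 bytes.
byte 0: (a4 XOR 5f) XOR 61 = fb XOR 61 = 9a
byte 1: (4a XOR 2e) XOR 74 = 64 XOR 74 = 10
byte 2: (39 XOR e5) XOR 74 = dc XOR 74 = a8
byte 3: (25 XOR f7) XOR 61 = d2 XOR 61 = b3
byte 4: (33 XOR 40) XOR 63 = 73 XOR 63 = 10
byte 5: (97 XOR 43) XOR 6b = d4 XOR 6b = bf
byte 6: (a4 XOR ab) XOR 20 = 0f XOR 20 = 2f
byte 7: (03 XOR 56) XOR 21 = 55 XOR 21 = 74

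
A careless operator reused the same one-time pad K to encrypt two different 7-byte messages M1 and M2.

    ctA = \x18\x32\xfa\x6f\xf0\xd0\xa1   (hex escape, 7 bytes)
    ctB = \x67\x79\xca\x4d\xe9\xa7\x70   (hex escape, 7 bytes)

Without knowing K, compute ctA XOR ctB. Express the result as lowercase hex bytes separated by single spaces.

ctA ⊕ ctB = (M1 ⊕ K) ⊕ (M2 ⊕ K) = M1 ⊕ M2 — the shared key cancels under XOR.
18 ⊕ 67 = 7f
32 ⊕ 79 = 4b
fa ⊕ ca = 30
6f ⊕ 4d = 22
f0 ⊕ e9 = 19
d0 ⊕ a7 = 77
a1 ⊕ 70 = d1

7f 4b 30 22 19 77 d1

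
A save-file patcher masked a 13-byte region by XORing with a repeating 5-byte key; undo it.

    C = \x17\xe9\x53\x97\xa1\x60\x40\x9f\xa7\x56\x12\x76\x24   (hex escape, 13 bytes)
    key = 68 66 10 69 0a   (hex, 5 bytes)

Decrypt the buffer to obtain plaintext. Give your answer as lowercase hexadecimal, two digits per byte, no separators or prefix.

7f8f43feab08268fce5c7a1034

The 5-byte key repeats, so the effective keystream is 68 66 10 69 0a 68 66 10 69 0a 68 66 10.
byte 0:  23 XOR 104 = 127
byte 1: 233 XOR 102 = 143
byte 2:  83 XOR  16 =  67
byte 3: 151 XOR 105 = 254
byte 4: 161 XOR  10 = 171
byte 5:  96 XOR 104 =   8
byte 6:  64 XOR 102 =  38
byte 7: 159 XOR  16 = 143
byte 8: 167 XOR 105 = 206
byte 9:  86 XOR  10 =  92
byte 10:  18 XOR 104 = 122
byte 11: 118 XOR 102 =  16
byte 12:  36 XOR  16 =  52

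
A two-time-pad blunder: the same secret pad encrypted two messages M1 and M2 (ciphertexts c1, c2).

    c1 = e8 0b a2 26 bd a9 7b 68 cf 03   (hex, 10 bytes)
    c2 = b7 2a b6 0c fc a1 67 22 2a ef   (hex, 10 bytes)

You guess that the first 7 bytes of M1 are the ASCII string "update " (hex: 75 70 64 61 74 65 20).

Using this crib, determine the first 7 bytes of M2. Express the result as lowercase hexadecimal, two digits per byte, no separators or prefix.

2a51704b356d3c

First, c1 ⊕ c2 = (M1 ⊕ K) ⊕ (M2 ⊕ K) = M1 ⊕ M2, so the key drops out. Then M2 = (M1 ⊕ M2) ⊕ M1 over the first 7 bytes.
byte 0: (e8 ^ b7) ^ 75 = 5f ^ 75 = 2a
byte 1: (0b ^ 2a) ^ 70 = 21 ^ 70 = 51
byte 2: (a2 ^ b6) ^ 64 = 14 ^ 64 = 70
byte 3: (26 ^ 0c) ^ 61 = 2a ^ 61 = 4b
byte 4: (bd ^ fc) ^ 74 = 41 ^ 74 = 35
byte 5: (a9 ^ a1) ^ 65 = 08 ^ 65 = 6d
byte 6: (7b ^ 67) ^ 20 = 1c ^ 20 = 3c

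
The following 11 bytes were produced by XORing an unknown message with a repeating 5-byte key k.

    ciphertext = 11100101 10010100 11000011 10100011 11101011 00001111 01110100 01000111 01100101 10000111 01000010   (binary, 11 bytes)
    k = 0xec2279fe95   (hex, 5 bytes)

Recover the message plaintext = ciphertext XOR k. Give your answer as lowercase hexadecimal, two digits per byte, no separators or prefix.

The 5-byte key repeats, so the effective keystream is ec 22 79 fe 95 ec 22 79 fe 95 ec.
byte 0: 11100101 ⊕ 11101100 = 00001001
byte 1: 10010100 ⊕ 00100010 = 10110110
byte 2: 11000011 ⊕ 01111001 = 10111010
byte 3: 10100011 ⊕ 11111110 = 01011101
byte 4: 11101011 ⊕ 10010101 = 01111110
byte 5: 00001111 ⊕ 11101100 = 11100011
byte 6: 01110100 ⊕ 00100010 = 01010110
byte 7: 01000111 ⊕ 01111001 = 00111110
byte 8: 01100101 ⊕ 11111110 = 10011011
byte 9: 10000111 ⊕ 10010101 = 00010010
byte 10: 01000010 ⊕ 11101100 = 10101110

09b6ba5d7ee3563e9b12ae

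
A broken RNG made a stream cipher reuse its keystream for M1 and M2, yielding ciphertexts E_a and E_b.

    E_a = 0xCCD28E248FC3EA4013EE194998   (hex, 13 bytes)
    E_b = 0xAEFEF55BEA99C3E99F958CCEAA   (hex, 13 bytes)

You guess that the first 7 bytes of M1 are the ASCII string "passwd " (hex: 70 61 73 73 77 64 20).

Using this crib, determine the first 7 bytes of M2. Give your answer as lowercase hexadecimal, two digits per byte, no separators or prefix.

First, E_a ⊕ E_b = (M1 ⊕ K) ⊕ (M2 ⊕ K) = M1 ⊕ M2, so the key drops out. Then M2 = (M1 ⊕ M2) ⊕ M1 over the first 7 bytes.
byte 0: (cc XOR ae) XOR 70 = 62 XOR 70 = 12
byte 1: (d2 XOR fe) XOR 61 = 2c XOR 61 = 4d
byte 2: (8e XOR f5) XOR 73 = 7b XOR 73 = 08
byte 3: (24 XOR 5b) XOR 73 = 7f XOR 73 = 0c
byte 4: (8f XOR ea) XOR 77 = 65 XOR 77 = 12
byte 5: (c3 XOR 99) XOR 64 = 5a XOR 64 = 3e
byte 6: (ea XOR c3) XOR 20 = 29 XOR 20 = 09

124d080c123e09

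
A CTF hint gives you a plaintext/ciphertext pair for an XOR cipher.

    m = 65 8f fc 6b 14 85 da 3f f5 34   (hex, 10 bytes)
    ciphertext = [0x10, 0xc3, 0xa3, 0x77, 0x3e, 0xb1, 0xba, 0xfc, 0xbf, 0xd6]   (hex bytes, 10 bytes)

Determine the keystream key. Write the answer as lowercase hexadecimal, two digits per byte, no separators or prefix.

754c5f1c2a3460c34ae2

Since ciphertext = m ⊕ key, XORing both sides with m gives key = m ⊕ ciphertext.
65 ⊕ 10 = 75
8f ⊕ c3 = 4c
fc ⊕ a3 = 5f
6b ⊕ 77 = 1c
14 ⊕ 3e = 2a
85 ⊕ b1 = 34
da ⊕ ba = 60
3f ⊕ fc = c3
f5 ⊕ bf = 4a
34 ⊕ d6 = e2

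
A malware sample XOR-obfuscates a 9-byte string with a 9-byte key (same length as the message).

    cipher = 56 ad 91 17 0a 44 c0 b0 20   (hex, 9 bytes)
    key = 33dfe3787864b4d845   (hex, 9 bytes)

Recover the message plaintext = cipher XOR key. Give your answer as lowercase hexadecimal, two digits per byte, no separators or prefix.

6572726f7220746865

XOR is its own inverse, so applying the key byte-wise gives the result directly.
56 XOR 33 = 65
ad XOR df = 72
91 XOR e3 = 72
17 XOR 78 = 6f
0a XOR 78 = 72
44 XOR 64 = 20
c0 XOR b4 = 74
b0 XOR d8 = 68
20 XOR 45 = 65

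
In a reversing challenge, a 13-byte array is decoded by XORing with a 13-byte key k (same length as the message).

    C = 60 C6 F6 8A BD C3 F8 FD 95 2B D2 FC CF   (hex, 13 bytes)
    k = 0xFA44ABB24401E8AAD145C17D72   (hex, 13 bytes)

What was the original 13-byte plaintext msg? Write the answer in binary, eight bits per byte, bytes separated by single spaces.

byte 0: 01100000 XOR 11111010 = 10011010
byte 1: 11000110 XOR 01000100 = 10000010
byte 2: 11110110 XOR 10101011 = 01011101
byte 3: 10001010 XOR 10110010 = 00111000
byte 4: 10111101 XOR 01000100 = 11111001
byte 5: 11000011 XOR 00000001 = 11000010
byte 6: 11111000 XOR 11101000 = 00010000
byte 7: 11111101 XOR 10101010 = 01010111
byte 8: 10010101 XOR 11010001 = 01000100
byte 9: 00101011 XOR 01000101 = 01101110
byte 10: 11010010 XOR 11000001 = 00010011
byte 11: 11111100 XOR 01111101 = 10000001
byte 12: 11001111 XOR 01110010 = 10111101

10011010 10000010 01011101 00111000 11111001 11000010 00010000 01010111 01000100 01101110 00010011 10000001 10111101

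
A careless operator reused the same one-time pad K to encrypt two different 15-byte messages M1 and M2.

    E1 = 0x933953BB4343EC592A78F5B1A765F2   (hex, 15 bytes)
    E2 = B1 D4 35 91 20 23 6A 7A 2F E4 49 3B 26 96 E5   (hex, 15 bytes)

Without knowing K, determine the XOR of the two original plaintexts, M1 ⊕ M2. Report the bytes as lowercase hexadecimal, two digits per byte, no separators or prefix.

E1 ⊕ E2 = (M1 ⊕ K) ⊕ (M2 ⊕ K) = M1 ⊕ M2 — the shared key cancels under XOR.
byte 0: 93 ⊕ b1 = 22
byte 1: 39 ⊕ d4 = ed
byte 2: 53 ⊕ 35 = 66
byte 3: bb ⊕ 91 = 2a
byte 4: 43 ⊕ 20 = 63
byte 5: 43 ⊕ 23 = 60
byte 6: ec ⊕ 6a = 86
byte 7: 59 ⊕ 7a = 23
byte 8: 2a ⊕ 2f = 05
byte 9: 78 ⊕ e4 = 9c
byte 10: f5 ⊕ 49 = bc
byte 11: b1 ⊕ 3b = 8a
byte 12: a7 ⊕ 26 = 81
byte 13: 65 ⊕ 96 = f3
byte 14: f2 ⊕ e5 = 17

22ed662a63608623059cbc8a81f317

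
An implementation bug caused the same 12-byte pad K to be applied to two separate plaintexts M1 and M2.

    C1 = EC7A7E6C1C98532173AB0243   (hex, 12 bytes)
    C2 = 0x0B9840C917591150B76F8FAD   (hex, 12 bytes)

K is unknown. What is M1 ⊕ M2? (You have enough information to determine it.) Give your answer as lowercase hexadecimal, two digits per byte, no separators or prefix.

e7e23ea50bc14271c4c48dee

C1 ⊕ C2 = (M1 ⊕ K) ⊕ (M2 ⊕ K) = M1 ⊕ M2 — the shared key cancels under XOR.
11101100 XOR 00001011 = 11100111
01111010 XOR 10011000 = 11100010
01111110 XOR 01000000 = 00111110
01101100 XOR 11001001 = 10100101
00011100 XOR 00010111 = 00001011
10011000 XOR 01011001 = 11000001
01010011 XOR 00010001 = 01000010
00100001 XOR 01010000 = 01110001
01110011 XOR 10110111 = 11000100
10101011 XOR 01101111 = 11000100
00000010 XOR 10001111 = 10001101
01000011 XOR 10101101 = 11101110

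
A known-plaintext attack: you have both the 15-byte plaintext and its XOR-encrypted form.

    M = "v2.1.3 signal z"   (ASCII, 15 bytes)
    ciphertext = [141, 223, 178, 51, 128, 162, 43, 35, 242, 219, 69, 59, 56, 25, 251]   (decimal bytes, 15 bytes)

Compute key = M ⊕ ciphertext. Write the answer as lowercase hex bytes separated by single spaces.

fb ed 9c 02 ae 91 0b 50 9b bc 2b 5a 54 39 81

Since ciphertext = M ⊕ key, XORing both sides with M gives key = M ⊕ ciphertext.
byte 0: 76 ⊕ 8d = fb
byte 1: 32 ⊕ df = ed
byte 2: 2e ⊕ b2 = 9c
byte 3: 31 ⊕ 33 = 02
byte 4: 2e ⊕ 80 = ae
byte 5: 33 ⊕ a2 = 91
byte 6: 20 ⊕ 2b = 0b
byte 7: 73 ⊕ 23 = 50
byte 8: 69 ⊕ f2 = 9b
byte 9: 67 ⊕ db = bc
byte 10: 6e ⊕ 45 = 2b
byte 11: 61 ⊕ 3b = 5a
byte 12: 6c ⊕ 38 = 54
byte 13: 20 ⊕ 19 = 39
byte 14: 7a ⊕ fb = 81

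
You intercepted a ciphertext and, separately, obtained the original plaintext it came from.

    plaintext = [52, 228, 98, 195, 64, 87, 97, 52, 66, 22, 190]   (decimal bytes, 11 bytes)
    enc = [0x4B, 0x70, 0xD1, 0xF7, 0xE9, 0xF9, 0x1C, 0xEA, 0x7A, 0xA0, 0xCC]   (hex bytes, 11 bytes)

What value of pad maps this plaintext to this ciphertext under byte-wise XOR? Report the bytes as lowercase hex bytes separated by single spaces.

Since enc = plaintext ⊕ pad, XORing both sides with plaintext gives pad = plaintext ⊕ enc.
byte 0:  52 ^  75 = 127
byte 1: 228 ^ 112 = 148
byte 2:  98 ^ 209 = 179
byte 3: 195 ^ 247 =  52
byte 4:  64 ^ 233 = 169
byte 5:  87 ^ 249 = 174
byte 6:  97 ^  28 = 125
byte 7:  52 ^ 234 = 222
byte 8:  66 ^ 122 =  56
byte 9:  22 ^ 160 = 182
byte 10: 190 ^ 204 = 114

7f 94 b3 34 a9 ae 7d de 38 b6 72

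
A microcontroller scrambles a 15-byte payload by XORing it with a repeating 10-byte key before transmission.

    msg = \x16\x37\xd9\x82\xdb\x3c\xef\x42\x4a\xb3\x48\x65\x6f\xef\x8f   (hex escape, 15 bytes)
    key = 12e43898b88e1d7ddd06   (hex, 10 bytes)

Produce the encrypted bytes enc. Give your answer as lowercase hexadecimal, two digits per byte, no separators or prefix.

The 10-byte key repeats, so the effective keystream is 12 e4 38 98 b8 8e 1d 7d dd 06 12 e4 38 98 b8.
byte 0: 16 ⊕ 12 = 04
byte 1: 37 ⊕ e4 = d3
byte 2: d9 ⊕ 38 = e1
byte 3: 82 ⊕ 98 = 1a
byte 4: db ⊕ b8 = 63
byte 5: 3c ⊕ 8e = b2
byte 6: ef ⊕ 1d = f2
byte 7: 42 ⊕ 7d = 3f
byte 8: 4a ⊕ dd = 97
byte 9: b3 ⊕ 06 = b5
byte 10: 48 ⊕ 12 = 5a
byte 11: 65 ⊕ e4 = 81
byte 12: 6f ⊕ 38 = 57
byte 13: ef ⊕ 98 = 77
byte 14: 8f ⊕ b8 = 37

04d3e11a63b2f23f97b55a81577737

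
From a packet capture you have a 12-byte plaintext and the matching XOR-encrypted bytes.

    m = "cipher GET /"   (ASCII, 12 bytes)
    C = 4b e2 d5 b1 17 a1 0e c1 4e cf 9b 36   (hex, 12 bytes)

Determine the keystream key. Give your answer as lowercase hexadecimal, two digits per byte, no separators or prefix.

Since C = m ⊕ key, XORing both sides with m gives key = m ⊕ C.
byte 0:  99 ⊕  75 =  40
byte 1: 105 ⊕ 226 = 139
byte 2: 112 ⊕ 213 = 165
byte 3: 104 ⊕ 177 = 217
byte 4: 101 ⊕  23 = 114
byte 5: 114 ⊕ 161 = 211
byte 6:  32 ⊕  14 =  46
byte 7:  71 ⊕ 193 = 134
byte 8:  69 ⊕  78 =  11
byte 9:  84 ⊕ 207 = 155
byte 10:  32 ⊕ 155 = 187
byte 11:  47 ⊕  54 =  25

288ba5d972d32e860b9bbb19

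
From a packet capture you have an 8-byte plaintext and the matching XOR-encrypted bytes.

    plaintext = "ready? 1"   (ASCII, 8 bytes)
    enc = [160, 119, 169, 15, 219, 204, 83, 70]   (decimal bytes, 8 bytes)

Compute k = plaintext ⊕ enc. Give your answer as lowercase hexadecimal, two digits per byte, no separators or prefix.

Since enc = plaintext ⊕ k, XORing both sides with plaintext gives k = plaintext ⊕ enc.
72 XOR a0 = d2
65 XOR 77 = 12
61 XOR a9 = c8
64 XOR 0f = 6b
79 XOR db = a2
3f XOR cc = f3
20 XOR 53 = 73
31 XOR 46 = 77

d212c86ba2f37377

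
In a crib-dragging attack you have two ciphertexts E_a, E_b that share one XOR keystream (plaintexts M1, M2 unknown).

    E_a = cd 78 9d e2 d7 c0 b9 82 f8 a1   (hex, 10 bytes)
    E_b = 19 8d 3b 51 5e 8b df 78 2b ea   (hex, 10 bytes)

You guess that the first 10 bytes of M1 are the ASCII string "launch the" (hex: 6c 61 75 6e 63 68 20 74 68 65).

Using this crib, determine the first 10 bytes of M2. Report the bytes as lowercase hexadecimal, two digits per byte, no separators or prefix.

b894d3ddea23468ebb2e

First, E_a ⊕ E_b = (M1 ⊕ K) ⊕ (M2 ⊕ K) = M1 ⊕ M2, so the key drops out. Then M2 = (M1 ⊕ M2) ⊕ M1 over the first 10 bytes.
byte 0: (cd xor 19) xor 6c = d4 xor 6c = b8
byte 1: (78 xor 8d) xor 61 = f5 xor 61 = 94
byte 2: (9d xor 3b) xor 75 = a6 xor 75 = d3
byte 3: (e2 xor 51) xor 6e = b3 xor 6e = dd
byte 4: (d7 xor 5e) xor 63 = 89 xor 63 = ea
byte 5: (c0 xor 8b) xor 68 = 4b xor 68 = 23
byte 6: (b9 xor df) xor 20 = 66 xor 20 = 46
byte 7: (82 xor 78) xor 74 = fa xor 74 = 8e
byte 8: (f8 xor 2b) xor 68 = d3 xor 68 = bb
byte 9: (a1 xor ea) xor 65 = 4b xor 65 = 2e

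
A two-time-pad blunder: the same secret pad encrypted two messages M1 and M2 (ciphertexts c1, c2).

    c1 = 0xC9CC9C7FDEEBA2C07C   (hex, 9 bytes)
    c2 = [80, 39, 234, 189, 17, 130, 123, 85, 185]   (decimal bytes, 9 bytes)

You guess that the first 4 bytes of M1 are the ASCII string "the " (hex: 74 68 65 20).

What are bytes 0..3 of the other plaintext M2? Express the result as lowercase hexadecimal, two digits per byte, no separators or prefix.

ed8313e2

First, c1 ⊕ c2 = (M1 ⊕ K) ⊕ (M2 ⊕ K) = M1 ⊕ M2, so the key drops out. Then M2 = (M1 ⊕ M2) ⊕ M1 over the first 4 bytes.
byte 0: (c9 ^ 50) ^ 74 = 99 ^ 74 = ed
byte 1: (cc ^ 27) ^ 68 = eb ^ 68 = 83
byte 2: (9c ^ ea) ^ 65 = 76 ^ 65 = 13
byte 3: (7f ^ bd) ^ 20 = c2 ^ 20 = e2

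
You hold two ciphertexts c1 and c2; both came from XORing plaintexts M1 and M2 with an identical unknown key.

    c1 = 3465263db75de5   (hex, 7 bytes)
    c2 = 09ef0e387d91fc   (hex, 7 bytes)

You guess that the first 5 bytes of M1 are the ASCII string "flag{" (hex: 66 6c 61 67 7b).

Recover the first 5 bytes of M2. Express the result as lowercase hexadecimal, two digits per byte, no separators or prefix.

5be64962b1

First, c1 ⊕ c2 = (M1 ⊕ K) ⊕ (M2 ⊕ K) = M1 ⊕ M2, so the key drops out. Then M2 = (M1 ⊕ M2) ⊕ M1 over the first 5 bytes.
byte 0: (34 XOR 09) XOR 66 = 3d XOR 66 = 5b
byte 1: (65 XOR ef) XOR 6c = 8a XOR 6c = e6
byte 2: (26 XOR 0e) XOR 61 = 28 XOR 61 = 49
byte 3: (3d XOR 38) XOR 67 = 05 XOR 67 = 62
byte 4: (b7 XOR 7d) XOR 7b = ca XOR 7b = b1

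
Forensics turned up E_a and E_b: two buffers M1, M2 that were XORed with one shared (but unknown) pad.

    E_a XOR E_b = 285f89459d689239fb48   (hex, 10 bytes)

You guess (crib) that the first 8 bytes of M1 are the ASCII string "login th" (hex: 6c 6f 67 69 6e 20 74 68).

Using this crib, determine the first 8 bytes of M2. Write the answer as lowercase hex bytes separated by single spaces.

Since E_a ⊕ E_b = M1 ⊕ M2, XORing with the guessed M1 bytes yields the corresponding M2 bytes: M2 = (E_a ⊕ E_b) ⊕ M1.
28 ⊕ 6c = 44
5f ⊕ 6f = 30
89 ⊕ 67 = ee
45 ⊕ 69 = 2c
9d ⊕ 6e = f3
68 ⊕ 20 = 48
92 ⊕ 74 = e6
39 ⊕ 68 = 51

44 30 ee 2c f3 48 e6 51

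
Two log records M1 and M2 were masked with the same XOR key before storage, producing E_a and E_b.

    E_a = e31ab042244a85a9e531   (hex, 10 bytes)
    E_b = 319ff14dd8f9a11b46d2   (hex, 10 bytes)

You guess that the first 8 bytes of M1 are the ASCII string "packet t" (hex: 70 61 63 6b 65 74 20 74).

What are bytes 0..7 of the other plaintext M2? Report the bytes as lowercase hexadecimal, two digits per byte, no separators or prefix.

First, E_a ⊕ E_b = (M1 ⊕ K) ⊕ (M2 ⊕ K) = M1 ⊕ M2, so the key drops out. Then M2 = (M1 ⊕ M2) ⊕ M1 over the first 8 bytes.
byte 0: (e3 ⊕ 31) ⊕ 70 = d2 ⊕ 70 = a2
byte 1: (1a ⊕ 9f) ⊕ 61 = 85 ⊕ 61 = e4
byte 2: (b0 ⊕ f1) ⊕ 63 = 41 ⊕ 63 = 22
byte 3: (42 ⊕ 4d) ⊕ 6b = 0f ⊕ 6b = 64
byte 4: (24 ⊕ d8) ⊕ 65 = fc ⊕ 65 = 99
byte 5: (4a ⊕ f9) ⊕ 74 = b3 ⊕ 74 = c7
byte 6: (85 ⊕ a1) ⊕ 20 = 24 ⊕ 20 = 04
byte 7: (a9 ⊕ 1b) ⊕ 74 = b2 ⊕ 74 = c6

a2e4226499c704c6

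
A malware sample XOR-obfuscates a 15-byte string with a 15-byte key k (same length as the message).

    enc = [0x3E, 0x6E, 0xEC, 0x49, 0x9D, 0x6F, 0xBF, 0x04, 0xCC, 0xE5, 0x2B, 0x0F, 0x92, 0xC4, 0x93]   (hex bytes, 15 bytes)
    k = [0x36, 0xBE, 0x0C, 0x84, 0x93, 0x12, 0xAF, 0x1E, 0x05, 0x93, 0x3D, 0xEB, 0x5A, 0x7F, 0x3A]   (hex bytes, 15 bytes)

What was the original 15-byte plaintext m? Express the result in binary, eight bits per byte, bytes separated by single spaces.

00001000 11010000 11100000 11001101 00001110 01111101 00010000 00011010 11001001 01110110 00010110 11100100 11001000 10111011 10101001

XOR is its own inverse, so applying the key byte-wise gives the result directly.
3e xor 36 = 08
6e xor be = d0
ec xor 0c = e0
49 xor 84 = cd
9d xor 93 = 0e
6f xor 12 = 7d
bf xor af = 10
04 xor 1e = 1a
cc xor 05 = c9
e5 xor 93 = 76
2b xor 3d = 16
0f xor eb = e4
92 xor 5a = c8
c4 xor 7f = bb
93 xor 3a = a9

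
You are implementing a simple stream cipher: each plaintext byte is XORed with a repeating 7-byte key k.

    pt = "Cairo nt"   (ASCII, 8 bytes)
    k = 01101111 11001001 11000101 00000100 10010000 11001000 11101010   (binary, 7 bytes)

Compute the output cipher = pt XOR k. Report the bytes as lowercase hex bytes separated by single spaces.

The 7-byte key repeats, so the effective keystream is 6f c9 c5 04 90 c8 ea 6f.
byte 0: 43 XOR 6f = 2c
byte 1: 61 XOR c9 = a8
byte 2: 69 XOR c5 = ac
byte 3: 72 XOR 04 = 76
byte 4: 6f XOR 90 = ff
byte 5: 20 XOR c8 = e8
byte 6: 6e XOR ea = 84
byte 7: 74 XOR 6f = 1b

2c a8 ac 76 ff e8 84 1b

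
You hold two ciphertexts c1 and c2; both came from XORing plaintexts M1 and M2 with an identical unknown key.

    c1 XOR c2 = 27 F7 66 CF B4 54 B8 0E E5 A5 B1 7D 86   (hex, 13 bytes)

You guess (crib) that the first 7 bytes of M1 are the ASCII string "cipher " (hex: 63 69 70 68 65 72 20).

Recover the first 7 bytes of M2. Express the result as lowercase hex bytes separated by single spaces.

44 9e 16 a7 d1 26 98

Since c1 ⊕ c2 = M1 ⊕ M2, XORing with the guessed M1 bytes yields the corresponding M2 bytes: M2 = (c1 ⊕ c2) ⊕ M1.
27 xor 63 = 44
f7 xor 69 = 9e
66 xor 70 = 16
cf xor 68 = a7
b4 xor 65 = d1
54 xor 72 = 26
b8 xor 20 = 98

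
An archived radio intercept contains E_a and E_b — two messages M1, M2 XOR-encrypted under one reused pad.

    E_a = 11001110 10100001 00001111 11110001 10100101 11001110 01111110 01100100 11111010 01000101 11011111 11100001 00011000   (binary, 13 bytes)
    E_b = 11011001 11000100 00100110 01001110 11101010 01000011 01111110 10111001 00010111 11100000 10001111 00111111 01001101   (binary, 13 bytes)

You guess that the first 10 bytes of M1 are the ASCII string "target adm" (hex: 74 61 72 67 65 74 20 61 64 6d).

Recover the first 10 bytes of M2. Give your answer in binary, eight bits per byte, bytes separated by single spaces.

First, E_a ⊕ E_b = (M1 ⊕ K) ⊕ (M2 ⊕ K) = M1 ⊕ M2, so the key drops out. Then M2 = (M1 ⊕ M2) ⊕ M1 over the first 10 bytes.
byte 0: (ce xor d9) xor 74 = 17 xor 74 = 63
byte 1: (a1 xor c4) xor 61 = 65 xor 61 = 04
byte 2: (0f xor 26) xor 72 = 29 xor 72 = 5b
byte 3: (f1 xor 4e) xor 67 = bf xor 67 = d8
byte 4: (a5 xor ea) xor 65 = 4f xor 65 = 2a
byte 5: (ce xor 43) xor 74 = 8d xor 74 = f9
byte 6: (7e xor 7e) xor 20 = 00 xor 20 = 20
byte 7: (64 xor b9) xor 61 = dd xor 61 = bc
byte 8: (fa xor 17) xor 64 = ed xor 64 = 89
byte 9: (45 xor e0) xor 6d = a5 xor 6d = c8

01100011 00000100 01011011 11011000 00101010 11111001 00100000 10111100 10001001 11001000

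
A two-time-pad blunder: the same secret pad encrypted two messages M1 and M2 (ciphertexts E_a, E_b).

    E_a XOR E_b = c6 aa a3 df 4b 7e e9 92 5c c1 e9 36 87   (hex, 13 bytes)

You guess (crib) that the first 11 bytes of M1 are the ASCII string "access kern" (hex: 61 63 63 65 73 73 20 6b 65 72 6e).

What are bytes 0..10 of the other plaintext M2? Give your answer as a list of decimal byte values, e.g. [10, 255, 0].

[167, 201, 192, 186, 56, 13, 201, 249, 57, 179, 135]

Since E_a ⊕ E_b = M1 ⊕ M2, XORing with the guessed M1 bytes yields the corresponding M2 bytes: M2 = (E_a ⊕ E_b) ⊕ M1.
c6 xor 61 = a7
aa xor 63 = c9
a3 xor 63 = c0
df xor 65 = ba
4b xor 73 = 38
7e xor 73 = 0d
e9 xor 20 = c9
92 xor 6b = f9
5c xor 65 = 39
c1 xor 72 = b3
e9 xor 6e = 87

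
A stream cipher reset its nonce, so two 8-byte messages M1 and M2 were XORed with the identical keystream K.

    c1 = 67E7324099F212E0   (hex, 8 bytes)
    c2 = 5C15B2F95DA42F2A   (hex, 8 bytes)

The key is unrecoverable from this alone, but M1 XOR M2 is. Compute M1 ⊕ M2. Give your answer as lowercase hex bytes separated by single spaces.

c1 ⊕ c2 = (M1 ⊕ K) ⊕ (M2 ⊕ K) = M1 ⊕ M2 — the shared key cancels under XOR.
byte 0: 67 ⊕ 5c = 3b
byte 1: e7 ⊕ 15 = f2
byte 2: 32 ⊕ b2 = 80
byte 3: 40 ⊕ f9 = b9
byte 4: 99 ⊕ 5d = c4
byte 5: f2 ⊕ a4 = 56
byte 6: 12 ⊕ 2f = 3d
byte 7: e0 ⊕ 2a = ca

3b f2 80 b9 c4 56 3d ca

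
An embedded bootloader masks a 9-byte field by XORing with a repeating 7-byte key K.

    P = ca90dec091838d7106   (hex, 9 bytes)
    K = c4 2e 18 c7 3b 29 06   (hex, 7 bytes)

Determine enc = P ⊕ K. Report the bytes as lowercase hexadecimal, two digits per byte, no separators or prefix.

0ebec607aaaa8bb528

The 7-byte key repeats, so the effective keystream is c4 2e 18 c7 3b 29 06 c4 2e.
byte 0: ca ^ c4 = 0e
byte 1: 90 ^ 2e = be
byte 2: de ^ 18 = c6
byte 3: c0 ^ c7 = 07
byte 4: 91 ^ 3b = aa
byte 5: 83 ^ 29 = aa
byte 6: 8d ^ 06 = 8b
byte 7: 71 ^ c4 = b5
byte 8: 06 ^ 2e = 28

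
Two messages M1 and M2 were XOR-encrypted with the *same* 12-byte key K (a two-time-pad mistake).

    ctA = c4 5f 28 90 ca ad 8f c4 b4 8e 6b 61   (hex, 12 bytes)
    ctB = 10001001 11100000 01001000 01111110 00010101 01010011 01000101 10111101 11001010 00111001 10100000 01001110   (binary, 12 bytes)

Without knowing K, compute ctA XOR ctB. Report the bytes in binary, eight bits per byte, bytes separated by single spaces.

01001101 10111111 01100000 11101110 11011111 11111110 11001010 01111001 01111110 10110111 11001011 00101111

ctA ⊕ ctB = (M1 ⊕ K) ⊕ (M2 ⊕ K) = M1 ⊕ M2 — the shared key cancels under XOR.
c4 XOR 89 = 4d
5f XOR e0 = bf
28 XOR 48 = 60
90 XOR 7e = ee
ca XOR 15 = df
ad XOR 53 = fe
8f XOR 45 = ca
c4 XOR bd = 79
b4 XOR ca = 7e
8e XOR 39 = b7
6b XOR a0 = cb
61 XOR 4e = 2f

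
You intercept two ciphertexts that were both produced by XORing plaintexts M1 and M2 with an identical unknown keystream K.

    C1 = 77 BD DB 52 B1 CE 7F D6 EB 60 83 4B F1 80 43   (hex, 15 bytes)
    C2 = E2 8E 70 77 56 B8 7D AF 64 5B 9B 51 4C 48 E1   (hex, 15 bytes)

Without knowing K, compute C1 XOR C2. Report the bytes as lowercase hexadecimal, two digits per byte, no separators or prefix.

9533ab25e77602798f3b181abdc8a2

C1 ⊕ C2 = (M1 ⊕ K) ⊕ (M2 ⊕ K) = M1 ⊕ M2 — the shared key cancels under XOR.
byte 0: 119 XOR 226 = 149
byte 1: 189 XOR 142 =  51
byte 2: 219 XOR 112 = 171
byte 3:  82 XOR 119 =  37
byte 4: 177 XOR  86 = 231
byte 5: 206 XOR 184 = 118
byte 6: 127 XOR 125 =   2
byte 7: 214 XOR 175 = 121
byte 8: 235 XOR 100 = 143
byte 9:  96 XOR  91 =  59
byte 10: 131 XOR 155 =  24
byte 11:  75 XOR  81 =  26
byte 12: 241 XOR  76 = 189
byte 13: 128 XOR  72 = 200
byte 14:  67 XOR 225 = 162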